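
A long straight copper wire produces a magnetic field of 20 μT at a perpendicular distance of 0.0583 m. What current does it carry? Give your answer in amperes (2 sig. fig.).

For a long straight wire B = μ₀I/(2πd), so I = 2πdB/μ₀.
I = 2π × 0.0583 × 2.00×10⁻⁵ / (4π×10⁻⁷) = 5.83 A.

I ≈ 5.8 A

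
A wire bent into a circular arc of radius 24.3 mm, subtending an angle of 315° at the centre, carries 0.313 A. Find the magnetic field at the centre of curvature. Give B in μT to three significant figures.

The Biot–Savart field of a circular arc at its centre is B = μ₀Iφ/(4πR), with φ = 5.498 rad.
B = (4π×10⁻⁷ × 0.313 × 5.498) / (4π × 0.0243) = 7.08×10⁻⁶ T.

B ≈ 7.08 μT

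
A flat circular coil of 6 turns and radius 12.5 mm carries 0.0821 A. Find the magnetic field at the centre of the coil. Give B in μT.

B ≈ 24.8 μT

For an N-turn flat coil, B = Nμ₀I/(2R) with R = 0.0125 m.
B = 6 × 4.13×10⁻⁶ T = 2.48×10⁻⁵ T.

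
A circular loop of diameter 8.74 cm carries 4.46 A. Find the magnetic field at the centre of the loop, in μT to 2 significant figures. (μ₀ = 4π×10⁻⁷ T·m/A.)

B ≈ 64 μT

At the centre of a circular loop the Biot–Savart law gives B = μ₀I/(2R) (so R = 0.0437 m).
B = (4π×10⁻⁷ × 4.46) / (2 × 0.0437) = 6.41×10⁻⁵ T.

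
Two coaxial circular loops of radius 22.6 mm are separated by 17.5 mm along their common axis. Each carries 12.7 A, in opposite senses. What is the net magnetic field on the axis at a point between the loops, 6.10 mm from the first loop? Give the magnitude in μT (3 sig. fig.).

Each loop contributes B = μ₀IR²/[2(R²+z²)^(3/2)] on the axis, with z measured from that loop.
Loop 1 (z = 0.0061 m): B₁ = 3.18×10⁻⁴ T. Loop 2 (z = 0.0114 m): B₂ = 2.51×10⁻⁴ T.
The fields oppose: B = |B₁ − B₂| = 6.64×10⁻⁵ T.

B ≈ 66.4 μT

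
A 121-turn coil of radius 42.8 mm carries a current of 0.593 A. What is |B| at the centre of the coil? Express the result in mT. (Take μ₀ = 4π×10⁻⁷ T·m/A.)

B ≈ 1.05 mT

For an N-turn flat coil, B = Nμ₀I/(2R) with R = 0.0428 m.
B = 121 × 8.71×10⁻⁶ T = 1.05×10⁻³ T.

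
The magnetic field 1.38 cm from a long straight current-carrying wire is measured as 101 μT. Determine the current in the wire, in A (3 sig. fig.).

For a long straight wire B = μ₀I/(2πd), so I = 2πdB/μ₀.
I = 2π × 0.0138 × 1.01×10⁻⁴ / (4π×10⁻⁷) = 6.97 A.

I ≈ 6.97 A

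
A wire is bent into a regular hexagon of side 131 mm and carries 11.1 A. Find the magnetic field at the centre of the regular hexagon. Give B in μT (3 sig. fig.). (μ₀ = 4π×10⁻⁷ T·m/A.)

Each side is a finite straight segment at perpendicular distance d = a/(2 tan(π/6)) = 0.1134 m from the centre, with end-angles ±π/6.
One side contributes B₁ = (μ₀I/4πd)·2 sin(π/6) = 9.78×10⁻⁶ T.
All 6 sides add in the same direction: B = 6 × 9.78×10⁻⁶ = 5.87×10⁻⁵ T.

B ≈ 58.7 μT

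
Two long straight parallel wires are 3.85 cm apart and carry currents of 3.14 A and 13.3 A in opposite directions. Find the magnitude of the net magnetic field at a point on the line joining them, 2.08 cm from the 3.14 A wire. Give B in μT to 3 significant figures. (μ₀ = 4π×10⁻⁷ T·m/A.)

Each long wire gives B = μ₀I/(2πd). Distances are d₁ = 0.0208 m and d₂ = 0.0177 m.
B₁ = 3.02×10⁻⁵ T, B₂ = 1.50×10⁻⁴ T.
Between antiparallel currents both contributions point the same way, so they add. B = B₁ + B₂ = 3.02×10⁻⁵ + 1.50×10⁻⁴ = 1.80×10⁻⁴ T.

B ≈ 180 μT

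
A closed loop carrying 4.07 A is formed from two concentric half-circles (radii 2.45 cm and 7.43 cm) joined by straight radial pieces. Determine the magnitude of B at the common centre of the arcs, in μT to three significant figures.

The radial connectors point toward the centre, so dl × r̂ = 0 and they contribute nothing.
Each semicircle gives μ₀I/(4R): inner arc 5.22×10⁻⁵ T, outer arc 1.72×10⁻⁵ T.
The two arcs carry current in opposite angular senses, so their fields oppose: B = |5.22×10⁻⁵ − 1.72×10⁻⁵| = 3.50×10⁻⁵ T.

B ≈ 35.0 μT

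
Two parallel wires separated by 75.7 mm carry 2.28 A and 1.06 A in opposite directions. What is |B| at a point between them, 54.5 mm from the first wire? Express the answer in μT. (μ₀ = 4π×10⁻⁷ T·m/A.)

Each long wire gives B = μ₀I/(2πd). Distances are d₁ = 0.0545 m and d₂ = 0.0212 m.
B₁ = 8.37×10⁻⁶ T, B₂ = 1.00×10⁻⁵ T.
Between antiparallel currents both contributions point the same way, so they add. B = B₁ + B₂ = 8.37×10⁻⁶ + 1.00×10⁻⁵ = 1.84×10⁻⁵ T.

B ≈ 18.4 μT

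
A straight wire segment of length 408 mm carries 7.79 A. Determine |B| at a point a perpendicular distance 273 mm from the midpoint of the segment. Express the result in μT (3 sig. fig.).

B ≈ 3.42 μT

For a finite straight segment, B = (μ₀I/4πd)(sinθ₁ + sinθ₂), where θ₁, θ₂ are the angles from the perpendicular to each end.
The perpendicular from the point meets the wire at its midpoint, so each end is L/2 = 0.204 m away along the wire.
sinθ₁ = 0.204/√(0.204²+0.273²) = 0.5986; sinθ₂ = 0.204/√(0.204²+0.273²) = 0.5986.
B = (4π×10⁻⁷ × 7.79) / (4π × 0.273) × (0.5986 + 0.5986) = 3.42×10⁻⁶ T.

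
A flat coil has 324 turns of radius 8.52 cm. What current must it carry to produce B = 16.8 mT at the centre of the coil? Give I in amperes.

For an N-turn coil, B = Nμ₀I/(2R) with R = 0.0852 m, so I = 2RB/(Nμ₀) = 2 × 0.0852 × 1.68×10⁻² / (324 × 4π×10⁻⁷) = 7.03 A.

I ≈ 7.03 A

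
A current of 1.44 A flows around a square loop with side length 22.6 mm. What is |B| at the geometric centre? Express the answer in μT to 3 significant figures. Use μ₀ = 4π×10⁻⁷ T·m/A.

Each side is a finite straight segment at perpendicular distance d = a/(2 tan(π/4)) = 0.0113 m from the centre, with end-angles ±π/4.
One side contributes B₁ = (μ₀I/4πd)·2 sin(π/4) = 1.80×10⁻⁵ T.
All 4 sides add in the same direction: B = 4 × 1.80×10⁻⁵ = 7.21×10⁻⁵ T.

B ≈ 72.1 μT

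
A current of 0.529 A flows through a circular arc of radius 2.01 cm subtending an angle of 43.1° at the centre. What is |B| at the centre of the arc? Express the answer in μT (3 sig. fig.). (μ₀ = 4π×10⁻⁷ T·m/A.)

B ≈ 1.98 μT

The Biot–Savart field of a circular arc at its centre is B = μ₀Iφ/(4πR), with φ = 0.7522 rad.
B = (4π×10⁻⁷ × 0.529 × 0.7522) / (4π × 0.0201) = 1.98×10⁻⁶ T.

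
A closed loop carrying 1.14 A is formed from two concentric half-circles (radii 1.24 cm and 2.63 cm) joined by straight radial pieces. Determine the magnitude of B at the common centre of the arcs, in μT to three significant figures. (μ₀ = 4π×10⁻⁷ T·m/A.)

B ≈ 15.3 μT

The radial connectors point toward the centre, so dl × r̂ = 0 and they contribute nothing.
Each semicircle gives μ₀I/(4R): inner arc 2.89×10⁻⁵ T, outer arc 1.36×10⁻⁵ T.
The two arcs carry current in opposite angular senses, so their fields oppose: B = |2.89×10⁻⁵ − 1.36×10⁻⁵| = 1.53×10⁻⁵ T.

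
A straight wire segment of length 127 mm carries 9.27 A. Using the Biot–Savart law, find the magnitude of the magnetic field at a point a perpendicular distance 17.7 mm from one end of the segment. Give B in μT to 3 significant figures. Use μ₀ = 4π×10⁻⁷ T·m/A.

For a finite straight segment, B = (μ₀I/4πd)(sinθ₁ + sinθ₂), where θ₁, θ₂ are the angles from the perpendicular to each end.
The perpendicular foot is at one end, so the two end-offsets along the wire are 0 and L = 0.127 m.
sinθ₁ = 0/√(0²+0.0177²) = 0.0000; sinθ₂ = 0.127/√(0.127²+0.0177²) = 0.9904.
B = (4π×10⁻⁷ × 9.27) / (4π × 0.0177) × (0.0000 + 0.9904) = 5.19×10⁻⁵ T.

B ≈ 51.9 μT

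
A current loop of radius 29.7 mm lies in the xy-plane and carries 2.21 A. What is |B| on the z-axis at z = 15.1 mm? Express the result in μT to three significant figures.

On the axis of a circular loop, B = μ₀IR² / [2(R²+z²)^(3/2)].
R² + z² = (0.0297)² + (0.0151)² = 0.00111 m², and (R²+z²)^(3/2) = 3.70×10⁻⁵ m³.
B = (4π×10⁻⁷ × 2.21 × 0.0008821) / (2 × 3.70×10⁻⁵) = 3.31×10⁻⁵ T.

B ≈ 33.1 μT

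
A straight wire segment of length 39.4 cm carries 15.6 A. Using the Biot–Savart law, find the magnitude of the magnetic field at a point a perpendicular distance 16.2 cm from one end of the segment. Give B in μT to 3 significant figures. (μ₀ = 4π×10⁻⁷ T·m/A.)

B ≈ 8.91 μT

For a finite straight segment, B = (μ₀I/4πd)(sinθ₁ + sinθ₂), where θ₁, θ₂ are the angles from the perpendicular to each end.
The perpendicular foot is at one end, so the two end-offsets along the wire are 0 and L = 0.394 m.
sinθ₁ = 0/√(0²+0.162²) = 0.0000; sinθ₂ = 0.394/√(0.394²+0.162²) = 0.9249.
B = (4π×10⁻⁷ × 15.6) / (4π × 0.162) × (0.0000 + 0.9249) = 8.91×10⁻⁶ T.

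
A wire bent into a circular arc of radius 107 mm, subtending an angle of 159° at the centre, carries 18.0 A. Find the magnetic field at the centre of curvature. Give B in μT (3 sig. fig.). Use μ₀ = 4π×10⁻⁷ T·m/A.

B ≈ 46.7 μT

The Biot–Savart field of a circular arc at its centre is B = μ₀Iφ/(4πR), with φ = 2.775 rad.
B = (4π×10⁻⁷ × 18.0 × 2.775) / (4π × 0.107) = 4.67×10⁻⁵ T.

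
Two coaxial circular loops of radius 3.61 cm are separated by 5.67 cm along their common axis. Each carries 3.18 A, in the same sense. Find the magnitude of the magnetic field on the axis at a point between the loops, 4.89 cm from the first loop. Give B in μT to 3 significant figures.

B ≈ 63.3 μT

Each loop contributes B = μ₀IR²/[2(R²+z²)^(3/2)] on the axis, with z measured from that loop.
Loop 1 (z = 0.0489 m): B₁ = 1.16×10⁻⁵ T. Loop 2 (z = 0.0078 m): B₂ = 5.17×10⁻⁵ T.
The fields add: B = B₁ + B₂ = 6.33×10⁻⁵ T.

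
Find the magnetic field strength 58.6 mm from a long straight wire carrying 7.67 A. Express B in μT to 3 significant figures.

B ≈ 26.2 μT

For an infinitely long straight wire, B = μ₀I/(2πd).
B = (4π×10⁻⁷ × 7.67) / (2π × 0.0586) = 2.62×10⁻⁵ T.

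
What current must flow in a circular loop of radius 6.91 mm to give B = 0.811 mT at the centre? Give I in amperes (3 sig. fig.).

At the centre of a circular loop B = μ₀I/(2R), so I = 2RB/μ₀.
With R = 0.00691 m, I = 2 × 0.00691 × 8.11×10⁻⁴ / (4π×10⁻⁷) = 8.92 A.

I ≈ 8.92 A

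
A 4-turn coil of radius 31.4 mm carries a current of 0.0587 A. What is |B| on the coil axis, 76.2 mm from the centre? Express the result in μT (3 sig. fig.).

B ≈ 0.260 μT

For an N-turn flat coil, B = Nμ₀IR²/[2(R²+z²)^(3/2)] with R = 0.0314 m, z = 0.0762 m.
B = 4 × 6.50×10⁻⁸ T = 2.60×10⁻⁷ T.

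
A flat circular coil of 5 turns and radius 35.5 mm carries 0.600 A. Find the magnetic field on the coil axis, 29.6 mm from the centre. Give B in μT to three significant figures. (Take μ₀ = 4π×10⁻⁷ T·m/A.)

For an N-turn flat coil, B = Nμ₀IR²/[2(R²+z²)^(3/2)] with R = 0.0355 m, z = 0.0296 m.
B = 5 × 4.81×10⁻⁶ T = 2.41×10⁻⁵ T.

B ≈ 24.1 μT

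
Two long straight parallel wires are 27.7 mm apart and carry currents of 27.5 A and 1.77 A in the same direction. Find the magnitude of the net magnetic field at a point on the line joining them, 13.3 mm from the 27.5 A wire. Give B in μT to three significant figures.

B ≈ 389 μT

Each long wire gives B = μ₀I/(2πd). Distances are d₁ = 0.0133 m and d₂ = 0.0144 m.
B₁ = 4.14×10⁻⁴ T, B₂ = 2.46×10⁻⁵ T.
Between parallel currents the two contributions point in opposite directions, so they subtract. B = |B₁ − B₂| = |4.14×10⁻⁴ − 2.46×10⁻⁵| = 3.89×10⁻⁴ T.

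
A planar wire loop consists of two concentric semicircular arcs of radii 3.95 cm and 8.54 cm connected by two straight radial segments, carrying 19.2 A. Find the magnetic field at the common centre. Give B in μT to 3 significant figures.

B ≈ 82.1 μT

The radial connectors point toward the centre, so dl × r̂ = 0 and they contribute nothing.
Each semicircle gives μ₀I/(4R): inner arc 1.53×10⁻⁴ T, outer arc 7.06×10⁻⁵ T.
The two arcs carry current in opposite angular senses, so their fields oppose: B = |1.53×10⁻⁴ − 7.06×10⁻⁵| = 8.21×10⁻⁵ T.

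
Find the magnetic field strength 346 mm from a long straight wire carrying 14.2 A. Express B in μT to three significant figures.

For an infinitely long straight wire, B = μ₀I/(2πd).
B = (4π×10⁻⁷ × 14.2) / (2π × 0.346) = 8.21×10⁻⁶ T.

B ≈ 8.21 μT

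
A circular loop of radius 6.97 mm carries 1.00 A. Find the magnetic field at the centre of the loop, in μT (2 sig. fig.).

B ≈ 90 μT

At the centre of a circular loop the Biot–Savart law gives B = μ₀I/(2R).
B = (4π×10⁻⁷ × 1.00) / (2 × 0.00697) = 9.01×10⁻⁵ T.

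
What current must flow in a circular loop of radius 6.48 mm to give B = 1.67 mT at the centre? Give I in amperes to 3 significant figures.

I ≈ 17.2 A

At the centre of a circular loop B = μ₀I/(2R), so I = 2RB/μ₀.
With R = 0.00648 m, I = 2 × 0.00648 × 1.67×10⁻³ / (4π×10⁻⁷) = 17.2 A.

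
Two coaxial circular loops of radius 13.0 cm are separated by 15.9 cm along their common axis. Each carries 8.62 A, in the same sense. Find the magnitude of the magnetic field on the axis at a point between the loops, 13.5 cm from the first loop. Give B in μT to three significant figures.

B ≈ 53.5 μT

Each loop contributes B = μ₀IR²/[2(R²+z²)^(3/2)] on the axis, with z measured from that loop.
Loop 1 (z = 0.135 m): B₁ = 1.39×10⁻⁵ T. Loop 2 (z = 0.024 m): B₂ = 3.96×10⁻⁵ T.
The fields add: B = B₁ + B₂ = 5.35×10⁻⁵ T.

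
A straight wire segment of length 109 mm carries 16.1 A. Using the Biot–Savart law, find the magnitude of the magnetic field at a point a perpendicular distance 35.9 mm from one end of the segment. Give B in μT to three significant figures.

For a finite straight segment, B = (μ₀I/4πd)(sinθ₁ + sinθ₂), where θ₁, θ₂ are the angles from the perpendicular to each end.
The perpendicular foot is at one end, so the two end-offsets along the wire are 0 and L = 0.109 m.
sinθ₁ = 0/√(0²+0.0359²) = 0.0000; sinθ₂ = 0.109/√(0.109²+0.0359²) = 0.9498.
B = (4π×10⁻⁷ × 16.1) / (4π × 0.0359) × (0.0000 + 0.9498) = 4.26×10⁻⁵ T.

B ≈ 42.6 μT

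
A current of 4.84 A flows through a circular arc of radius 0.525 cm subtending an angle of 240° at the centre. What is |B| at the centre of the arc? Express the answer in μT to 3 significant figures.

B ≈ 386 μT

The Biot–Savart field of a circular arc at its centre is B = μ₀Iφ/(4πR), with φ = 4.189 rad.
B = (4π×10⁻⁷ × 4.84 × 4.189) / (4π × 0.00525) = 3.86×10⁻⁴ T.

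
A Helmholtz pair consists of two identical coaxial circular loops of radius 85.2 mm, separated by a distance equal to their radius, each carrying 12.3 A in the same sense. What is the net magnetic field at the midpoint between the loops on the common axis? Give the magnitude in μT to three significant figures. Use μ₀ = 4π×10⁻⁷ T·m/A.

Each loop contributes B = μ₀IR²/[2(R²+z²)^(3/2)] on the axis, with z measured from that loop.
Loop 1 (z = 0.0426 m): B₁ = 6.49×10⁻⁵ T. Loop 2 (z = 0.0426 m): B₂ = 6.49×10⁻⁵ T.
The fields add: B = B₁ + B₂ = 1.30×10⁻⁴ T.

B ≈ 130 μT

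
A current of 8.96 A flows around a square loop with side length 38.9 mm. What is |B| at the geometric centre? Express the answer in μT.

B ≈ 261 μT

Each side is a finite straight segment at perpendicular distance d = a/(2 tan(π/4)) = 0.01945 m from the centre, with end-angles ±π/4.
One side contributes B₁ = (μ₀I/4πd)·2 sin(π/4) = 6.51×10⁻⁵ T.
All 4 sides add in the same direction: B = 4 × 6.51×10⁻⁵ = 2.61×10⁻⁴ T.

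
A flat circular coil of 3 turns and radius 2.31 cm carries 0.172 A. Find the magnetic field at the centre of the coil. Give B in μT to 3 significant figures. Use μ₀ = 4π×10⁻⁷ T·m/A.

B ≈ 14.0 μT

For an N-turn flat coil, B = Nμ₀I/(2R) with R = 0.0231 m.
B = 3 × 4.68×10⁻⁶ T = 1.40×10⁻⁵ T.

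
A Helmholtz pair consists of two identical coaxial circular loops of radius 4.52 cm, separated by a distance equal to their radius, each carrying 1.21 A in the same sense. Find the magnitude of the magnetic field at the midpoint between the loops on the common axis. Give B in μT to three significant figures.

B ≈ 24.1 μT

Each loop contributes B = μ₀IR²/[2(R²+z²)^(3/2)] on the axis, with z measured from that loop.
Loop 1 (z = 0.0226 m): B₁ = 1.20×10⁻⁵ T. Loop 2 (z = 0.0226 m): B₂ = 1.20×10⁻⁵ T.
The fields add: B = B₁ + B₂ = 2.41×10⁻⁵ T.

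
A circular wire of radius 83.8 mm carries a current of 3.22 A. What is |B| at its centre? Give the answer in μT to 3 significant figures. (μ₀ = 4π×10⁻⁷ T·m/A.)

At the centre of a circular loop the Biot–Savart law gives B = μ₀I/(2R).
B = (4π×10⁻⁷ × 3.22) / (2 × 0.0838) = 2.41×10⁻⁵ T.

B ≈ 24.1 μT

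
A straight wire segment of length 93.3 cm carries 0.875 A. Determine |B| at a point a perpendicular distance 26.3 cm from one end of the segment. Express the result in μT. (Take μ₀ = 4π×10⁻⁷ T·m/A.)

B ≈ 0.320 μT

For a finite straight segment, B = (μ₀I/4πd)(sinθ₁ + sinθ₂), where θ₁, θ₂ are the angles from the perpendicular to each end.
The perpendicular foot is at one end, so the two end-offsets along the wire are 0 and L = 0.933 m.
sinθ₁ = 0/√(0²+0.263²) = 0.0000; sinθ₂ = 0.933/√(0.933²+0.263²) = 0.9625.
B = (4π×10⁻⁷ × 0.875) / (4π × 0.263) × (0.0000 + 0.9625) = 3.20×10⁻⁷ T.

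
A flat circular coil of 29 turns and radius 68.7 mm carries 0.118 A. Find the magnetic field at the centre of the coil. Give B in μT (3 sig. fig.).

B ≈ 31.3 μT

For an N-turn flat coil, B = Nμ₀I/(2R) with R = 0.0687 m.
B = 29 × 1.08×10⁻⁶ T = 3.13×10⁻⁵ T.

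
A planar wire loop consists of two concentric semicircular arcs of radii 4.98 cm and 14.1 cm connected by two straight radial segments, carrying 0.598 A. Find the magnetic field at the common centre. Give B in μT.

The radial connectors point toward the centre, so dl × r̂ = 0 and they contribute nothing.
Each semicircle gives μ₀I/(4R): inner arc 3.77×10⁻⁶ T, outer arc 1.33×10⁻⁶ T.
The two arcs carry current in opposite angular senses, so their fields oppose: B = |3.77×10⁻⁶ − 1.33×10⁻⁶| = 2.44×10⁻⁶ T.

B ≈ 2.44 μT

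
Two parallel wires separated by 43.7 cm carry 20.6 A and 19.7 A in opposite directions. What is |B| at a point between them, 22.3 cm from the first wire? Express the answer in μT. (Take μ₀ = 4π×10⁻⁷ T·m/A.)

B ≈ 36.9 μT

Each long wire gives B = μ₀I/(2πd). Distances are d₁ = 0.223 m and d₂ = 0.214 m.
B₁ = 1.85×10⁻⁵ T, B₂ = 1.84×10⁻⁵ T.
Between antiparallel currents both contributions point the same way, so they add. B = B₁ + B₂ = 1.85×10⁻⁵ + 1.84×10⁻⁵ = 3.69×10⁻⁵ T.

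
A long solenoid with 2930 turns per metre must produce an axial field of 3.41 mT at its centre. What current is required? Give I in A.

I ≈ 0.926 A

Inside a long solenoid B = μ₀nI with n = 2930 m⁻¹, so I = B/(μ₀n).
I = 3.41×10⁻³ / (4π×10⁻⁷ × 2930) = 0.926 A.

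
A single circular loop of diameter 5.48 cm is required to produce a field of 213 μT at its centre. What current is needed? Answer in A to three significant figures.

I ≈ 9.29 A

At the centre of a circular loop B = μ₀I/(2R), so I = 2RB/μ₀.
With R = 0.0274 m, I = 2 × 0.0274 × 2.13×10⁻⁴ / (4π×10⁻⁷) = 9.29 A.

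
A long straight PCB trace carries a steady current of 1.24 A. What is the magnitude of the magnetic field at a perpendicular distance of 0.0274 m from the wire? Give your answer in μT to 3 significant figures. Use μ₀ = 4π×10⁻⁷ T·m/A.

For an infinitely long straight wire, B = μ₀I/(2πd).
B = (4π×10⁻⁷ × 1.24) / (2π × 0.0274) = 9.05×10⁻⁶ T.

B ≈ 9.05 μT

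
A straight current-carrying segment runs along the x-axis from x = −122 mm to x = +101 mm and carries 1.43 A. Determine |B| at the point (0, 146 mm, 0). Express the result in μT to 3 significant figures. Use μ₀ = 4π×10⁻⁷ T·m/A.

For a finite straight segment, B = (μ₀I/4πd)(sinθ₁ + sinθ₂), where θ₁, θ₂ are the angles from the perpendicular to each end.
The perpendicular distance is d = 0.146 m; the end-offsets along the wire are a = 0.122 m and b = 0.101 m.
sinθ₁ = 0.122/√(0.122²+0.146²) = 0.6412; sinθ₂ = 0.101/√(0.101²+0.146²) = 0.5689.
B = (4π×10⁻⁷ × 1.43) / (4π × 0.146) × (0.6412 + 0.5689) = 1.19×10⁻⁶ T.

B ≈ 1.19 μT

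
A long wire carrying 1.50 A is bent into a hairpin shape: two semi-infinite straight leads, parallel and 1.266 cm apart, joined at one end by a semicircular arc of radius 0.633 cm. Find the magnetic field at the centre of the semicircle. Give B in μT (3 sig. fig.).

The semicircular arc contributes B_arc = μ₀I·π/(4πR) = μ₀I/(4R) = 7.44×10⁻⁵ T.
Each semi-infinite lead is at perpendicular distance R = 0.00633 m from the centre, with the perpendicular foot at its near end, so it contributes μ₀I/(4πR); both point the same way, together 4.74×10⁻⁵ T.
Arc and leads all point the same direction: B = 7.44×10⁻⁵ + 4.74×10⁻⁵ = 1.22×10⁻⁴ T.

B ≈ 122 μT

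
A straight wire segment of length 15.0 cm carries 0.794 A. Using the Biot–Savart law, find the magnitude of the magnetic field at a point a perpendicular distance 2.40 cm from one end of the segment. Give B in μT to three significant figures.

For a finite straight segment, B = (μ₀I/4πd)(sinθ₁ + sinθ₂), where θ₁, θ₂ are the angles from the perpendicular to each end.
The perpendicular foot is at one end, so the two end-offsets along the wire are 0 and L = 0.15 m.
sinθ₁ = 0/√(0²+0.024²) = 0.0000; sinθ₂ = 0.15/√(0.15²+0.024²) = 0.9874.
B = (4π×10⁻⁷ × 0.794) / (4π × 0.024) × (0.0000 + 0.9874) = 3.27×10⁻⁶ T.

B ≈ 3.27 μT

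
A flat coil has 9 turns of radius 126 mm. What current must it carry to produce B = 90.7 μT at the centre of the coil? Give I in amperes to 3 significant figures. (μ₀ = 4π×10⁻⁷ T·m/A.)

For an N-turn coil, B = Nμ₀I/(2R) with R = 0.126 m, so I = 2RB/(Nμ₀) = 2 × 0.126 × 9.07×10⁻⁵ / (9 × 4π×10⁻⁷) = 2.02 A.

I ≈ 2.02 A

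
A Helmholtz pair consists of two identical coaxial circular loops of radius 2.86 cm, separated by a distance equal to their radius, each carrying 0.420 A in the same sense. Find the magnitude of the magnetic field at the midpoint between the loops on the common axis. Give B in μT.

B ≈ 13.2 μT

Each loop contributes B = μ₀IR²/[2(R²+z²)^(3/2)] on the axis, with z measured from that loop.
Loop 1 (z = 0.0143 m): B₁ = 6.60×10⁻⁶ T. Loop 2 (z = 0.0143 m): B₂ = 6.60×10⁻⁶ T.
The fields add: B = B₁ + B₂ = 1.32×10⁻⁵ T.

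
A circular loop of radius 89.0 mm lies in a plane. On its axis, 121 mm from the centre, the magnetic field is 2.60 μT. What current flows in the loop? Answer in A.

On the axis of a loop, B = μ₀IR²/[2(R²+z²)^(3/2)], so I = 2B(R²+z²)^(3/2)/(μ₀R²).
R² + z² = 0.007921 + 0.01464 = 0.02256 m²; raised to 3/2 gives 3.39×10⁻³ m³.
I = 2 × 2.60×10⁻⁶ × 3.39×10⁻³ / (1.26×10⁻⁶ × 0.007921) = 1.77 A.

I ≈ 1.77 A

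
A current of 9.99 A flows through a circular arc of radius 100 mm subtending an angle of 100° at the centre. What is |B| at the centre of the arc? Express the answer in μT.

B ≈ 17.4 μT

The Biot–Savart field of a circular arc at its centre is B = μ₀Iφ/(4πR), with φ = 1.745 rad.
B = (4π×10⁻⁷ × 9.99 × 1.745) / (4π × 0.1) = 1.74×10⁻⁵ T.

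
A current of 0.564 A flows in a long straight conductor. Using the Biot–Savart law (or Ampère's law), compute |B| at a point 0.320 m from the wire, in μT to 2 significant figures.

For an infinitely long straight wire, B = μ₀I/(2πd).
B = (4π×10⁻⁷ × 0.564) / (2π × 0.32) = 3.52×10⁻⁷ T.

B ≈ 0.35 μT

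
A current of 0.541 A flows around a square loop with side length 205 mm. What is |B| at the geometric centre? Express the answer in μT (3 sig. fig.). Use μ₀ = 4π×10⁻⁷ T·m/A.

B ≈ 2.99 μT

Each side is a finite straight segment at perpendicular distance d = a/(2 tan(π/4)) = 0.1025 m from the centre, with end-angles ±π/4.
One side contributes B₁ = (μ₀I/4πd)·2 sin(π/4) = 7.46×10⁻⁷ T.
All 4 sides add in the same direction: B = 4 × 7.46×10⁻⁷ = 2.99×10⁻⁶ T.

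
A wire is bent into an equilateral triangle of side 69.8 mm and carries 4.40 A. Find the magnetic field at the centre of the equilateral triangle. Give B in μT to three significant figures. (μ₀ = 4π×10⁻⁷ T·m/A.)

Each side is a finite straight segment at perpendicular distance d = a/(2 tan(π/3)) = 0.02015 m from the centre, with end-angles ±π/3.
One side contributes B₁ = (μ₀I/4πd)·2 sin(π/3) = 3.78×10⁻⁵ T.
All 3 sides add in the same direction: B = 3 × 3.78×10⁻⁵ = 1.13×10⁻⁴ T.

B ≈ 113 μT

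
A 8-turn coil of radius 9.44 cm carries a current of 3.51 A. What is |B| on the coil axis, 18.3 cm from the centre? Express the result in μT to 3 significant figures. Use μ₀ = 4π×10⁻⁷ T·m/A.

For an N-turn flat coil, B = Nμ₀IR²/[2(R²+z²)^(3/2)] with R = 0.0944 m, z = 0.183 m.
B = 8 × 2.25×10⁻⁶ T = 1.80×10⁻⁵ T.

B ≈ 18.0 μT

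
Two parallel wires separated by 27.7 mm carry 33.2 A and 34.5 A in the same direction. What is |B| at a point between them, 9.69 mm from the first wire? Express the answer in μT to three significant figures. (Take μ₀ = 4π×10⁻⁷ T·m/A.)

B ≈ 302 μT

Each long wire gives B = μ₀I/(2πd). Distances are d₁ = 0.00969 m and d₂ = 0.01801 m.
B₁ = 6.85×10⁻⁴ T, B₂ = 3.83×10⁻⁴ T.
Between parallel currents the two contributions point in opposite directions, so they subtract. B = |B₁ − B₂| = |6.85×10⁻⁴ − 3.83×10⁻⁴| = 3.02×10⁻⁴ T.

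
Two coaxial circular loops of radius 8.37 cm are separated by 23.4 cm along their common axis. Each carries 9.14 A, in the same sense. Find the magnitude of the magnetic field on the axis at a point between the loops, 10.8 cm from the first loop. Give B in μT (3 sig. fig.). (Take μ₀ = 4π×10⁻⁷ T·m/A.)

Each loop contributes B = μ₀IR²/[2(R²+z²)^(3/2)] on the axis, with z measured from that loop.
Loop 1 (z = 0.108 m): B₁ = 1.58×10⁻⁵ T. Loop 2 (z = 0.126 m): B₂ = 1.16×10⁻⁵ T.
The fields add: B = B₁ + B₂ = 2.74×10⁻⁵ T.

B ≈ 27.4 μT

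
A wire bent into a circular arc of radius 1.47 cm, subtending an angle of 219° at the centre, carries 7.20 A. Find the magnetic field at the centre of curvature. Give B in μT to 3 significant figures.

The Biot–Savart field of a circular arc at its centre is B = μ₀Iφ/(4πR), with φ = 3.822 rad.
B = (4π×10⁻⁷ × 7.20 × 3.822) / (4π × 0.0147) = 1.87×10⁻⁴ T.

B ≈ 187 μT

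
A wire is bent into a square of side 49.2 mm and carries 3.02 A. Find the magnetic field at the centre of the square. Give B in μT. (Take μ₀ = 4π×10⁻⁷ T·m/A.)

Each side is a finite straight segment at perpendicular distance d = a/(2 tan(π/4)) = 0.0246 m from the centre, with end-angles ±π/4.
One side contributes B₁ = (μ₀I/4πd)·2 sin(π/4) = 1.74×10⁻⁵ T.
All 4 sides add in the same direction: B = 4 × 1.74×10⁻⁵ = 6.94×10⁻⁵ T.

B ≈ 69.4 μT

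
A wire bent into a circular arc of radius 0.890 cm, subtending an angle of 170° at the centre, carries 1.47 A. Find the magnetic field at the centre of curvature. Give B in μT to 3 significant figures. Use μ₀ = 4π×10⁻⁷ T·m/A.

B ≈ 49.0 μT

The Biot–Savart field of a circular arc at its centre is B = μ₀Iφ/(4πR), with φ = 2.967 rad.
B = (4π×10⁻⁷ × 1.47 × 2.967) / (4π × 0.0089) = 4.90×10⁻⁵ T.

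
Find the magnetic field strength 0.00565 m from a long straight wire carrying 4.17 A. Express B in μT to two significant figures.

For an infinitely long straight wire, B = μ₀I/(2πd).
B = (4π×10⁻⁷ × 4.17) / (2π × 0.00565) = 1.48×10⁻⁴ T.

B ≈ 150 μT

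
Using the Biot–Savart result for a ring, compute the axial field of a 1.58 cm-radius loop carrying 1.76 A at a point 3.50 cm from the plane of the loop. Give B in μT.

B ≈ 4.88 μT

On the axis of a circular loop, B = μ₀IR² / [2(R²+z²)^(3/2)].
R² + z² = (0.0158)² + (0.035)² = 0.001475 m², and (R²+z²)^(3/2) = 5.66×10⁻⁵ m³.
B = (4π×10⁻⁷ × 1.76 × 0.0002496) / (2 × 5.66×10⁻⁵) = 4.88×10⁻⁶ T.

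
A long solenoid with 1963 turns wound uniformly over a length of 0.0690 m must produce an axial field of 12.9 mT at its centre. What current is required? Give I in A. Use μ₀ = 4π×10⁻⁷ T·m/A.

Inside a long solenoid B = μ₀nI with n = 2.845×10⁴ m⁻¹, so I = B/(μ₀n).
I = 1.29×10⁻² / (4π×10⁻⁷ × 2.845×10⁴) = 0.361 A.

I ≈ 0.361 A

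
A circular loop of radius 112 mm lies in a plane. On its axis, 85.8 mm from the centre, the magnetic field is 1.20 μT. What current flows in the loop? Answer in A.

On the axis of a loop, B = μ₀IR²/[2(R²+z²)^(3/2)], so I = 2B(R²+z²)^(3/2)/(μ₀R²).
R² + z² = 0.01254 + 0.007362 = 0.01991 m²; raised to 3/2 gives 2.81×10⁻³ m³.
I = 2 × 1.20×10⁻⁶ × 2.81×10⁻³ / (1.26×10⁻⁶ × 0.01254) = 0.428 A.

I ≈ 0.428 A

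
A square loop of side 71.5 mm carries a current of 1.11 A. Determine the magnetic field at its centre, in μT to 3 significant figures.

B ≈ 17.6 μT

Each side is a finite straight segment at perpendicular distance d = a/(2 tan(π/4)) = 0.03575 m from the centre, with end-angles ±π/4.
One side contributes B₁ = (μ₀I/4πd)·2 sin(π/4) = 4.39×10⁻⁶ T.
All 4 sides add in the same direction: B = 4 × 4.39×10⁻⁶ = 1.76×10⁻⁵ T.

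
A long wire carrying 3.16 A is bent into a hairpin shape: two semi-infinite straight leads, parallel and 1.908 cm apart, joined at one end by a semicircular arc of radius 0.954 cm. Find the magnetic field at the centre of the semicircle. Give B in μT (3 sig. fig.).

The semicircular arc contributes B_arc = μ₀I·π/(4πR) = μ₀I/(4R) = 1.04×10⁻⁴ T.
Each semi-infinite lead is at perpendicular distance R = 0.00954 m from the centre, with the perpendicular foot at its near end, so it contributes μ₀I/(4πR); both point the same way, together 6.62×10⁻⁵ T.
Arc and leads all point the same direction: B = 1.04×10⁻⁴ + 6.62×10⁻⁵ = 1.70×10⁻⁴ T.

B ≈ 170 μT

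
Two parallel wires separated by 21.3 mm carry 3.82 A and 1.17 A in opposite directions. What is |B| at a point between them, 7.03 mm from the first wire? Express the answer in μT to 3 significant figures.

B ≈ 125 μT

Each long wire gives B = μ₀I/(2πd). Distances are d₁ = 0.00703 m and d₂ = 0.01427 m.
B₁ = 1.09×10⁻⁴ T, B₂ = 1.64×10⁻⁵ T.
Between antiparallel currents both contributions point the same way, so they add. B = B₁ + B₂ = 1.09×10⁻⁴ + 1.64×10⁻⁵ = 1.25×10⁻⁴ T.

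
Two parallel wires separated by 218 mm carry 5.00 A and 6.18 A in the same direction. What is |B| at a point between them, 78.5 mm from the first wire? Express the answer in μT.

Each long wire gives B = μ₀I/(2πd). Distances are d₁ = 0.0785 m and d₂ = 0.1395 m.
B₁ = 1.27×10⁻⁵ T, B₂ = 8.86×10⁻⁶ T.
Between parallel currents the two contributions point in opposite directions, so they subtract. B = |B₁ − B₂| = |1.27×10⁻⁵ − 8.86×10⁻⁶| = 3.88×10⁻⁶ T.

B ≈ 3.88 μT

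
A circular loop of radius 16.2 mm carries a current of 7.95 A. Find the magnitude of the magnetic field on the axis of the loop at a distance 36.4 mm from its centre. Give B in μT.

B ≈ 20.7 μT

On the axis of a circular loop, B = μ₀IR² / [2(R²+z²)^(3/2)].
R² + z² = (0.0162)² + (0.0364)² = 0.001587 m², and (R²+z²)^(3/2) = 6.32×10⁻⁵ m³.
B = (4π×10⁻⁷ × 7.95 × 0.0002624) / (2 × 6.32×10⁻⁵) = 2.07×10⁻⁵ T.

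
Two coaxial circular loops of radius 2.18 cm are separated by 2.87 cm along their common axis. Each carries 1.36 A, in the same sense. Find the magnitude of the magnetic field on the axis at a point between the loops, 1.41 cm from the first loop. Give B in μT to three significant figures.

B ≈ 45.7 μT

Each loop contributes B = μ₀IR²/[2(R²+z²)^(3/2)] on the axis, with z measured from that loop.
Loop 1 (z = 0.0141 m): B₁ = 2.32×10⁻⁵ T. Loop 2 (z = 0.0146 m): B₂ = 2.25×10⁻⁵ T.
The fields add: B = B₁ + B₂ = 4.57×10⁻⁵ T.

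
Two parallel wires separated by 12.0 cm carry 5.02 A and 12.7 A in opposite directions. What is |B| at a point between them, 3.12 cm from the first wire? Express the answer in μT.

Each long wire gives B = μ₀I/(2πd). Distances are d₁ = 0.0312 m and d₂ = 0.0888 m.
B₁ = 3.22×10⁻⁵ T, B₂ = 2.86×10⁻⁵ T.
Between antiparallel currents both contributions point the same way, so they add. B = B₁ + B₂ = 3.22×10⁻⁵ + 2.86×10⁻⁵ = 6.08×10⁻⁵ T.

B ≈ 60.8 μT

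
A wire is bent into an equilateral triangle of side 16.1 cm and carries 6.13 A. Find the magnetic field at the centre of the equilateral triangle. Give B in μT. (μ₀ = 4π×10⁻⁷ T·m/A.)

B ≈ 68.5 μT

Each side is a finite straight segment at perpendicular distance d = a/(2 tan(π/3)) = 0.04648 m from the centre, with end-angles ±π/3.
One side contributes B₁ = (μ₀I/4πd)·2 sin(π/3) = 2.28×10⁻⁵ T.
All 3 sides add in the same direction: B = 3 × 2.28×10⁻⁵ = 6.85×10⁻⁵ T.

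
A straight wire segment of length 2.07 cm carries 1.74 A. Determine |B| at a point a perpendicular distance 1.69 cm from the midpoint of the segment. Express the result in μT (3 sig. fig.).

For a finite straight segment, B = (μ₀I/4πd)(sinθ₁ + sinθ₂), where θ₁, θ₂ are the angles from the perpendicular to each end.
The perpendicular from the point meets the wire at its midpoint, so each end is L/2 = 0.01035 m away along the wire.
sinθ₁ = 0.01035/√(0.01035²+0.0169²) = 0.5223; sinθ₂ = 0.01035/√(0.01035²+0.0169²) = 0.5223.
B = (4π×10⁻⁷ × 1.74) / (4π × 0.0169) × (0.5223 + 0.5223) = 1.08×10⁻⁵ T.

B ≈ 10.8 μT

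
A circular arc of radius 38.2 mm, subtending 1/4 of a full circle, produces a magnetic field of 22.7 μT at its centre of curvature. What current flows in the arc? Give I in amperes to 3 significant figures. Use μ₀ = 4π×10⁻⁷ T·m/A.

For a circular arc, B = μ₀Iφ/(4πR) with φ in radians; here φ = 1.571 rad.
So I = 4πRB/(μ₀φ) = 4π × 0.0382 × 2.27×10⁻⁵ / (4π×10⁻⁷ × 1.571) = 5.52 A.

I ≈ 5.52 A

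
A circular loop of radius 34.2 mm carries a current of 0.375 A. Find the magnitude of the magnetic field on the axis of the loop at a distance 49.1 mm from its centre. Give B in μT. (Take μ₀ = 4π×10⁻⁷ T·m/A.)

B ≈ 1.29 μT

On the axis of a circular loop, B = μ₀IR² / [2(R²+z²)^(3/2)].
R² + z² = (0.0342)² + (0.0491)² = 0.00358 m², and (R²+z²)^(3/2) = 2.14×10⁻⁴ m³.
B = (4π×10⁻⁷ × 0.375 × 0.00117) / (2 × 2.14×10⁻⁴) = 1.29×10⁻⁶ T.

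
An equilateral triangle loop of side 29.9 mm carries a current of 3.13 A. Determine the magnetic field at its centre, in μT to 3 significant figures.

Each side is a finite straight segment at perpendicular distance d = a/(2 tan(π/3)) = 0.008631 m from the centre, with end-angles ±π/3.
One side contributes B₁ = (μ₀I/4πd)·2 sin(π/3) = 6.28×10⁻⁵ T.
All 3 sides add in the same direction: B = 3 × 6.28×10⁻⁵ = 1.88×10⁻⁴ T.

B ≈ 188 μT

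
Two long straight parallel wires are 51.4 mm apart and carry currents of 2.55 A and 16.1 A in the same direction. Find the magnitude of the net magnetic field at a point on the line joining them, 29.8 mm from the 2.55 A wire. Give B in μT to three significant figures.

Each long wire gives B = μ₀I/(2πd). Distances are d₁ = 0.0298 m and d₂ = 0.0216 m.
B₁ = 1.71×10⁻⁵ T, B₂ = 1.49×10⁻⁴ T.
Between parallel currents the two contributions point in opposite directions, so they subtract. B = |B₁ − B₂| = |1.71×10⁻⁵ − 1.49×10⁻⁴| = 1.32×10⁻⁴ T.

B ≈ 132 μT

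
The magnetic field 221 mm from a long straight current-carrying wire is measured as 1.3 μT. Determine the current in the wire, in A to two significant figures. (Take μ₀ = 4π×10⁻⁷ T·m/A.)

For a long straight wire B = μ₀I/(2πd), so I = 2πdB/μ₀.
I = 2π × 0.221 × 1.30×10⁻⁶ / (4π×10⁻⁷) = 1.44 A.

I ≈ 1.4 A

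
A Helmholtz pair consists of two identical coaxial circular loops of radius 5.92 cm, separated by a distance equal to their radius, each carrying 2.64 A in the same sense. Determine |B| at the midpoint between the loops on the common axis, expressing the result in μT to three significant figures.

Each loop contributes B = μ₀IR²/[2(R²+z²)^(3/2)] on the axis, with z measured from that loop.
Loop 1 (z = 0.0296 m): B₁ = 2.00×10⁻⁵ T. Loop 2 (z = 0.0296 m): B₂ = 2.00×10⁻⁵ T.
The fields add: B = B₁ + B₂ = 4.01×10⁻⁵ T.

B ≈ 40.1 μT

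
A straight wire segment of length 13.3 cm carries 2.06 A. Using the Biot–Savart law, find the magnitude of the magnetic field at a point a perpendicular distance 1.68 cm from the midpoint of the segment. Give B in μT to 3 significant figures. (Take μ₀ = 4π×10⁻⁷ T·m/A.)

B ≈ 23.8 μT

For a finite straight segment, B = (μ₀I/4πd)(sinθ₁ + sinθ₂), where θ₁, θ₂ are the angles from the perpendicular to each end.
The perpendicular from the point meets the wire at its midpoint, so each end is L/2 = 0.0665 m away along the wire.
sinθ₁ = 0.0665/√(0.0665²+0.0168²) = 0.9695; sinθ₂ = 0.0665/√(0.0665²+0.0168²) = 0.9695.
B = (4π×10⁻⁷ × 2.06) / (4π × 0.0168) × (0.9695 + 0.9695) = 2.38×10⁻⁵ T.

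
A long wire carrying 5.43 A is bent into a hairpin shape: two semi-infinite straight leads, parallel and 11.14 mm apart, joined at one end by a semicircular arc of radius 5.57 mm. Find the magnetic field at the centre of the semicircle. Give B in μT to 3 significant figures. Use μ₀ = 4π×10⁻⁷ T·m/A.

B ≈ 501 μT

The semicircular arc contributes B_arc = μ₀I·π/(4πR) = μ₀I/(4R) = 3.06×10⁻⁴ T.
Each semi-infinite lead is at perpendicular distance R = 0.00557 m from the centre, with the perpendicular foot at its near end, so it contributes μ₀I/(4πR); both point the same way, together 1.95×10⁻⁴ T.
Arc and leads all point the same direction: B = 3.06×10⁻⁴ + 1.95×10⁻⁴ = 5.01×10⁻⁴ T.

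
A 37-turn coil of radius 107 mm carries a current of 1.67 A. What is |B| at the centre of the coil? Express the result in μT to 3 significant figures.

B ≈ 363 μT

For an N-turn flat coil, B = Nμ₀I/(2R) with R = 0.107 m.
B = 37 × 9.81×10⁻⁶ T = 3.63×10⁻⁴ T.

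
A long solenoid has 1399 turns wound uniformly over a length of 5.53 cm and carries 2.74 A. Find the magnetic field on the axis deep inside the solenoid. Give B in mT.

Inside a long solenoid, B = μ₀nI with n = 2.530×10⁴ turns/m.
B = 4π×10⁻⁷ × 2.530×10⁴ × 2.74 = 8.71×10⁻² T.

B ≈ 87.1 mT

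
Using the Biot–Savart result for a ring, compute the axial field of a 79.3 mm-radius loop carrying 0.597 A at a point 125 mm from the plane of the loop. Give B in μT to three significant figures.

B ≈ 0.727 μT

On the axis of a circular loop, B = μ₀IR² / [2(R²+z²)^(3/2)].
R² + z² = (0.0793)² + (0.125)² = 0.02191 m², and (R²+z²)^(3/2) = 3.24×10⁻³ m³.
B = (4π×10⁻⁷ × 0.597 × 0.006288) / (2 × 3.24×10⁻³) = 7.27×10⁻⁷ T.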